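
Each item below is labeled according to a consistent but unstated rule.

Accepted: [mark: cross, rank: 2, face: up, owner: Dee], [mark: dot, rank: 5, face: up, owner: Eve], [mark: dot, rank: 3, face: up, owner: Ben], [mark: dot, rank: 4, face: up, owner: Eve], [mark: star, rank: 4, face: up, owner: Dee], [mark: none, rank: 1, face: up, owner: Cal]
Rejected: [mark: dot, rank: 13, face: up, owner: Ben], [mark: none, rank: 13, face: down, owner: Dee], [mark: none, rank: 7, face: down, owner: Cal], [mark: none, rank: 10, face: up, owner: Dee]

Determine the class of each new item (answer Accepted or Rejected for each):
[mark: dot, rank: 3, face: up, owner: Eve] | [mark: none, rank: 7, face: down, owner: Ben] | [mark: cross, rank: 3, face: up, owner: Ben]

Accepted, Rejected, Accepted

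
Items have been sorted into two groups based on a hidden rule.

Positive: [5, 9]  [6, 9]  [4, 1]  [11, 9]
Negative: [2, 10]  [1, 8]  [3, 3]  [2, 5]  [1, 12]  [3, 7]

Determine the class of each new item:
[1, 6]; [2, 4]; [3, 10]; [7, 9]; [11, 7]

Negative, Negative, Negative, Positive, Positive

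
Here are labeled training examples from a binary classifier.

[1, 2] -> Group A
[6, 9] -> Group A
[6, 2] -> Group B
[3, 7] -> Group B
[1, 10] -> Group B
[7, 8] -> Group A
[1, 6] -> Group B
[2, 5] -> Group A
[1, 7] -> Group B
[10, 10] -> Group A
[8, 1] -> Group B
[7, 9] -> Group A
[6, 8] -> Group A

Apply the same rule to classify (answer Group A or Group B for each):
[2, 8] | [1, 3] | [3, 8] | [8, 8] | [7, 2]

The common property of the 'Group A' items is: |first − second| ≤ 3. No 'Group B' item has it.
[2, 8]: Group B (|2−8| = 6). [1, 3]: Group A (|1−3| = 2). [3, 8]: Group B (|3−8| = 5). [8, 8]: Group A (|8−8| = 0). [7, 2]: Group B (|7−2| = 5).

Group B, Group A, Group B, Group A, Group B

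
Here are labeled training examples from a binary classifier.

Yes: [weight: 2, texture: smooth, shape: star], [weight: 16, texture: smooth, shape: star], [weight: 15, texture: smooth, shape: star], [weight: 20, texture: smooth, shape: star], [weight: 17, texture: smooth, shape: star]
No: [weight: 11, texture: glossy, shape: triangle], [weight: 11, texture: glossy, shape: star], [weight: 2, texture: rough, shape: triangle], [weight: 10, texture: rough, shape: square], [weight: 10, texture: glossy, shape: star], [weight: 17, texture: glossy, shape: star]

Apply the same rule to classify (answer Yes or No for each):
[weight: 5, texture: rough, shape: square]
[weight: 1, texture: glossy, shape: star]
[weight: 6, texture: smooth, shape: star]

The simplest hypothesis consistent with all the labels is: texture is smooth.
[weight: 5, texture: rough, shape: square] → texture is rough → No.
[weight: 1, texture: glossy, shape: star] → texture is glossy → No.
[weight: 6, texture: smooth, shape: star] → texture is smooth → Yes.

No, No, Yes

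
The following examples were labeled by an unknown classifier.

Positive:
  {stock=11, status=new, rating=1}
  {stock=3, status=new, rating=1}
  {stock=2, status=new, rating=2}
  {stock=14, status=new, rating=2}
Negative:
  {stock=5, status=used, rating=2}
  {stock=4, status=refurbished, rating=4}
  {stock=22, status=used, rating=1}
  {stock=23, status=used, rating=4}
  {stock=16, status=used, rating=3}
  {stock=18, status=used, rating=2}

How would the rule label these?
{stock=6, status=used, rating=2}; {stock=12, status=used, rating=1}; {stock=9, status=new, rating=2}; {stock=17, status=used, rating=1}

Looking at the examples, the only property every 'Positive' case has and every 'Negative' case lacks is: status is new.
{stock=6, status=used, rating=2}: status is used, fails this test → Negative.
{stock=12, status=used, rating=1}: status is used, fails this test → Negative.
{stock=9, status=new, rating=2}: status is new, fits → Positive.
{stock=17, status=used, rating=1}: status is used, fails this test → Negative.

Negative, Negative, Positive, Negative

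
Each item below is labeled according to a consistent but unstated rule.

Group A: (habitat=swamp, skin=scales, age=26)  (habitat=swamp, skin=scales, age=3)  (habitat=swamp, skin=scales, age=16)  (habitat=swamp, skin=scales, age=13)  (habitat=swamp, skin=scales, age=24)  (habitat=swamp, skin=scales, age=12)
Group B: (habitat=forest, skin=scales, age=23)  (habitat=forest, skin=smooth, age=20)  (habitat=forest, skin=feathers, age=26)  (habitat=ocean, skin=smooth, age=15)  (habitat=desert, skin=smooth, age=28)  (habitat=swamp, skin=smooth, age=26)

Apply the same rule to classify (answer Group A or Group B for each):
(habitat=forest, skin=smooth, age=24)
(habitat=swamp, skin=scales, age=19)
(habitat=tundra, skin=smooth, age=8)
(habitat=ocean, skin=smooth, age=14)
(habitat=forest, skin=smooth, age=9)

A rule that fits every label: skin is scales AND habitat is swamp — true of each 'Group A' example, false of each 'Group B' one.
(habitat=forest, skin=smooth, age=24): skin is smooth, habitat is forest — does not fit, so Group B.
(habitat=swamp, skin=scales, age=19): skin is scales, habitat is swamp — qualifies, so Group A.
(habitat=tundra, skin=smooth, age=8): skin is smooth, habitat is tundra — does not fit, so Group B.
(habitat=ocean, skin=smooth, age=14): skin is smooth, habitat is ocean — does not fit, so Group B.
(habitat=forest, skin=smooth, age=9): skin is smooth, habitat is forest — does not fit, so Group B.

Group B, Group A, Group B, Group B, Group B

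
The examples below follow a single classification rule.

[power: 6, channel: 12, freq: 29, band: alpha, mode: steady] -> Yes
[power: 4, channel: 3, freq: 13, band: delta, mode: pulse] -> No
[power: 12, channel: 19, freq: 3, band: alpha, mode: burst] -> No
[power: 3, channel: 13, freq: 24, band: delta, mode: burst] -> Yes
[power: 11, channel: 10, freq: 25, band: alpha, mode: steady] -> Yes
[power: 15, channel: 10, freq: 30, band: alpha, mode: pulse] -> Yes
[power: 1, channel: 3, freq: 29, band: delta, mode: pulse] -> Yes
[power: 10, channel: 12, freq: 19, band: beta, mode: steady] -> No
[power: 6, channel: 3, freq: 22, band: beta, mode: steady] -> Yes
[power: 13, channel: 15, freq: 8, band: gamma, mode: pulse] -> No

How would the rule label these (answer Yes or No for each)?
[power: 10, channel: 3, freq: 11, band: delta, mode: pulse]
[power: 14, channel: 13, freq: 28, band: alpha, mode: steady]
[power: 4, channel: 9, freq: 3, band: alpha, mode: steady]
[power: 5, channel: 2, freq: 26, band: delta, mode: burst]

Rule: freq ≥ 22. This holds for each 'Yes' example and fails for each 'No' one.
[power: 10, channel: 3, freq: 11, band: delta, mode: pulse] — freq = 11, hence No.
[power: 14, channel: 13, freq: 28, band: alpha, mode: steady] — freq = 28, hence Yes.
[power: 4, channel: 9, freq: 3, band: alpha, mode: steady] — freq = 3, hence No.
[power: 5, channel: 2, freq: 26, band: delta, mode: burst] — freq = 26, hence Yes.

No, Yes, No, Yes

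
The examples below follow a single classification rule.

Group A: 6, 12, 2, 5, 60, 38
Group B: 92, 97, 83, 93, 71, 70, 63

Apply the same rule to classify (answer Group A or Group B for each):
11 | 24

Group A, Group A

The pattern is that an item is 'Group A' exactly when: at most 60.
11 — 11 ≤ 60, hence Group A.
24 — 24 ≤ 60, hence Group A.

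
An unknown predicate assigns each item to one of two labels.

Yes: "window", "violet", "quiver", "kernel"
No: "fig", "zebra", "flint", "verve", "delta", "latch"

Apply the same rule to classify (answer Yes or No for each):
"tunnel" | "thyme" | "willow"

All 'Yes' examples share one property — even length — and every 'No' example lacks it.
"tunnel": length 6, matches → Yes. "thyme": length 5, fails the rule → No. "willow": length 6, matches → Yes.

Yes, No, Yes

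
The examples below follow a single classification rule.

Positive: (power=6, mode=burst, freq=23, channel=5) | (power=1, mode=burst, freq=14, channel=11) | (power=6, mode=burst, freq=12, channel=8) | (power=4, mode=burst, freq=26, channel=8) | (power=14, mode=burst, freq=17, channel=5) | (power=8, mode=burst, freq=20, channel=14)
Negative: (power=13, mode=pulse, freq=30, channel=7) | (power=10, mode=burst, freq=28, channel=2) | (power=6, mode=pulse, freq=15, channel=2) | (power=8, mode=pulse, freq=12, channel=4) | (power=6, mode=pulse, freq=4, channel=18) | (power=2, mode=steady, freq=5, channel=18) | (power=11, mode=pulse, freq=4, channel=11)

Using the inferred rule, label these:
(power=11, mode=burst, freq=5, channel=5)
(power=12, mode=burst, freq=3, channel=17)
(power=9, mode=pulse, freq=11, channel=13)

Positive, Positive, Negative

The distinguishing property — mode is burst AND freq ≤ 26 — holds for all the 'Positive' cases and none of the 'Negative' cases.
(power=11, mode=burst, freq=5, channel=5): mode is burst, freq = 5 — has this property, so Positive.
(power=12, mode=burst, freq=3, channel=17): mode is burst, freq = 3 — has this property, so Positive.
(power=9, mode=pulse, freq=11, channel=13): mode is pulse, freq = 11 — fails the rule, so Negative.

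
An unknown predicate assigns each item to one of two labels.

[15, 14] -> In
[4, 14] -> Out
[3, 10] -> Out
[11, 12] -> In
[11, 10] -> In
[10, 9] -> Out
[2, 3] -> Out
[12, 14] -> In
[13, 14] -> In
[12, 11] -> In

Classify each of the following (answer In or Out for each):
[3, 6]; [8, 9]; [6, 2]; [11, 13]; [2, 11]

The pattern is that an item is 'In' exactly when: sum ≥ 21.
[3, 6] — 3+6 = 9, hence Out. [8, 9] — 8+9 = 17, hence Out. [6, 2] — 6+2 = 8, hence Out. [11, 13] — 11+13 = 24, hence In. [2, 11] — 2+11 = 13, hence Out.

Out, Out, Out, In, Out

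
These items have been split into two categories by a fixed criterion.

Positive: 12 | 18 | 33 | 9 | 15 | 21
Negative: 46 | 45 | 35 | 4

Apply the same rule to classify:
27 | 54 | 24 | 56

Rule: multiple of 3 AND at most 33. This holds for each 'Positive' example and fails for each 'Negative' one.

Positive, Negative, Positive, Negative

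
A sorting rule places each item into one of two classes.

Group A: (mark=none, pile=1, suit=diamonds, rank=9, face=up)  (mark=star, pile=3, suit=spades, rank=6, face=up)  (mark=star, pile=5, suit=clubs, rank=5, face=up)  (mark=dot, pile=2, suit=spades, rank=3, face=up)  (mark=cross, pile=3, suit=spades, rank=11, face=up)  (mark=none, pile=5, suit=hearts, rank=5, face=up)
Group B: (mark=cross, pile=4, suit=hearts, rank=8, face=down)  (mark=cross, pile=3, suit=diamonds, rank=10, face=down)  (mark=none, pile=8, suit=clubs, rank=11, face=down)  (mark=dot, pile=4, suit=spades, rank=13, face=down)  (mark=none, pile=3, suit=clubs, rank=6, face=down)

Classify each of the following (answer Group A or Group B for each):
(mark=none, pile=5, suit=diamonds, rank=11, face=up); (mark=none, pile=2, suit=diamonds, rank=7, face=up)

Group A, Group A

The pattern is that an item is 'Group A' exactly when: face is up.
(mark=none, pile=5, suit=diamonds, rank=11, face=up): face is up — checks out, so Group A.
(mark=none, pile=2, suit=diamonds, rank=7, face=up): face is up — checks out, so Group A.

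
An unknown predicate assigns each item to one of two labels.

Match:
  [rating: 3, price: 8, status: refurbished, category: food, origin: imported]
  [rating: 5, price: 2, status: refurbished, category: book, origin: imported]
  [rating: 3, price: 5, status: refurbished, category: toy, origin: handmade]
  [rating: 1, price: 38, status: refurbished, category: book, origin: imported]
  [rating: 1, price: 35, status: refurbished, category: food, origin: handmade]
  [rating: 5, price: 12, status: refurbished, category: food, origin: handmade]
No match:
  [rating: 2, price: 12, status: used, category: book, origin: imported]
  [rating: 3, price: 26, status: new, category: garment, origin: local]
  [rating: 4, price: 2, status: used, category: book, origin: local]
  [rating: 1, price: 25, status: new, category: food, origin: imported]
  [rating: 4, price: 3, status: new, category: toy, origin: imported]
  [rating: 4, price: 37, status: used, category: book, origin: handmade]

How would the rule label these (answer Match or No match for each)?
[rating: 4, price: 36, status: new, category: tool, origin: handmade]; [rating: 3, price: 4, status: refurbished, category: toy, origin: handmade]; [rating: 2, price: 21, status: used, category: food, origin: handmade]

No match, Match, No match

The common property of the 'Match' items is: status is refurbished. No 'No match' item has it.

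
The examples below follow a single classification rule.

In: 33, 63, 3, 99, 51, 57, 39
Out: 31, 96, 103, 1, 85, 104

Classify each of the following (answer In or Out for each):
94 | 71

Every 'In' example satisfies: ≡ 3 (mod 6). None of the 'Out' examples do.
94 — 94 mod 6 = 4, hence Out.
71 — 71 mod 6 = 5, hence Out.

Out, Out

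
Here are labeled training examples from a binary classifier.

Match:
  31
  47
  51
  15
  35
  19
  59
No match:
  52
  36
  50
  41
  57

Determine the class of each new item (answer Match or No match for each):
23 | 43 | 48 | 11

The simplest hypothesis consistent with all the labels is: ≡ 3 (mod 4).
23: 23 mod 4 = 3 — meets the rule, so Match. 43: 43 mod 4 = 3 — meets the rule, so Match. 48: 48 mod 4 = 0 — does not pass, so No match. 11: 11 mod 4 = 3 — meets the rule, so Match.

Match, Match, No match, Match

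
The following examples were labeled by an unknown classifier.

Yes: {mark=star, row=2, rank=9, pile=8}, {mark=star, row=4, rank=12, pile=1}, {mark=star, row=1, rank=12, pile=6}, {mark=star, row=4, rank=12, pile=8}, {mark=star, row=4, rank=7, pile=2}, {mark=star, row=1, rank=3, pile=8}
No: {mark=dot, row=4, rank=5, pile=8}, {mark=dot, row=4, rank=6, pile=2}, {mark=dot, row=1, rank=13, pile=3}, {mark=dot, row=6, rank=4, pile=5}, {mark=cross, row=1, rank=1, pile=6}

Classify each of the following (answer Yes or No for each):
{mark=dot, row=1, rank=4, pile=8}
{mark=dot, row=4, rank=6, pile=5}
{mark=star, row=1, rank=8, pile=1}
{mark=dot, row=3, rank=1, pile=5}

No, No, Yes, No

Every 'Yes' example satisfies: mark is star. None of the 'No' examples do.
{mark=dot, row=1, rank=4, pile=8} → mark is dot → No.
{mark=dot, row=4, rank=6, pile=5} → mark is dot → No.
{mark=star, row=1, rank=8, pile=1} → mark is star → Yes.
{mark=dot, row=3, rank=1, pile=5} → mark is dot → No.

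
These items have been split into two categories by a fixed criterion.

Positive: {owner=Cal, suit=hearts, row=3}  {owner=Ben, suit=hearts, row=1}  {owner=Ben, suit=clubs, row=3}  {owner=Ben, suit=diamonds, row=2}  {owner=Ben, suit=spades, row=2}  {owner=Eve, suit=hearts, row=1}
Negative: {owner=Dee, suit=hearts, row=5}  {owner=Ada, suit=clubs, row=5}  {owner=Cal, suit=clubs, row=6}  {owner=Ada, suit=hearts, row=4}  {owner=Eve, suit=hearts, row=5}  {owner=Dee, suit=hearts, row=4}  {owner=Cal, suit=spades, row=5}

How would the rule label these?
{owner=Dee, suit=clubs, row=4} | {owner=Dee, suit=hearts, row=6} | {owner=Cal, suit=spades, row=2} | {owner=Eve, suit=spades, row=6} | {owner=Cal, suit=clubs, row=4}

The rule appears to be: row ≤ 3.

Negative, Negative, Positive, Negative, Negative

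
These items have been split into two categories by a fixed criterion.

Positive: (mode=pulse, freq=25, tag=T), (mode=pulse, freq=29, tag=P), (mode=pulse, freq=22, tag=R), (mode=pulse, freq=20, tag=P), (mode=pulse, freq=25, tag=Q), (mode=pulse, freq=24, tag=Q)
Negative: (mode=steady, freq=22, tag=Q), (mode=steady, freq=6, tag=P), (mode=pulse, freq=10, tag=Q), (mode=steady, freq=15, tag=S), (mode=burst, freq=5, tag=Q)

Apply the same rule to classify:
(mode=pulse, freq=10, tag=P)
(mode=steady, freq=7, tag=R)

Negative, Negative

The pattern is that an item is 'Positive' exactly when: mode is pulse AND freq ≥ 15.
(mode=pulse, freq=10, tag=P): Negative (mode is pulse, freq = 10).
(mode=steady, freq=7, tag=R): Negative (mode is steady, freq = 7).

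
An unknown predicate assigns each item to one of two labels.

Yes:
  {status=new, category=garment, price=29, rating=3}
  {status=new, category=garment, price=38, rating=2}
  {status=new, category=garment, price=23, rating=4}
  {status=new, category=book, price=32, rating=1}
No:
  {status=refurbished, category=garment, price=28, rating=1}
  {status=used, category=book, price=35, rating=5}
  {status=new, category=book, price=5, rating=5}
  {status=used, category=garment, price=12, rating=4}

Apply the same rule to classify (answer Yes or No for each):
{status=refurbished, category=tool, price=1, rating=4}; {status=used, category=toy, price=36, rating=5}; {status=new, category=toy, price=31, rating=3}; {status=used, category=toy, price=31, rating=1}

No, No, Yes, No

One predicate separates the groups cleanly: status is new AND price ≥ 12.
{status=refurbished, category=tool, price=1, rating=4}: No (status is refurbished, price = 1). {status=used, category=toy, price=36, rating=5}: No (status is used, price = 36). {status=new, category=toy, price=31, rating=3}: Yes (status is new, price = 31). {status=used, category=toy, price=31, rating=1}: No (status is used, price = 31).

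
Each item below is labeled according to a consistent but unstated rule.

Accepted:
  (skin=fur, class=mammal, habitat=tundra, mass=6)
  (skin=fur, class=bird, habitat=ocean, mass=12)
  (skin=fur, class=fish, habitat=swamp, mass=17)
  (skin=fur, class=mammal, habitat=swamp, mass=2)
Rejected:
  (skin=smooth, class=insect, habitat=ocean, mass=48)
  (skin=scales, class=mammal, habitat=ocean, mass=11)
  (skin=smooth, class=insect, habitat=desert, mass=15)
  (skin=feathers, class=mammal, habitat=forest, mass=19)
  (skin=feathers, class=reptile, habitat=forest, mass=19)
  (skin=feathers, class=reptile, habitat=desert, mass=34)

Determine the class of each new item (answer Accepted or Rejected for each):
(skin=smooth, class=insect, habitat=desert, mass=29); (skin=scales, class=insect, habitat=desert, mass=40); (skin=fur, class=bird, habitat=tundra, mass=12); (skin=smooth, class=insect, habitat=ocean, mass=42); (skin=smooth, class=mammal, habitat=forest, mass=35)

Rejected, Rejected, Accepted, Rejected, Rejected

The distinguishing property — skin is fur — holds for all the 'Accepted' cases and none of the 'Rejected' cases.
(skin=smooth, class=insect, habitat=desert, mass=29) → skin is smooth → Rejected. (skin=scales, class=insect, habitat=desert, mass=40) → skin is scales → Rejected. (skin=fur, class=bird, habitat=tundra, mass=12) → skin is fur → Accepted. (skin=smooth, class=insect, habitat=ocean, mass=42) → skin is smooth → Rejected. (skin=smooth, class=mammal, habitat=forest, mass=35) → skin is smooth → Rejected.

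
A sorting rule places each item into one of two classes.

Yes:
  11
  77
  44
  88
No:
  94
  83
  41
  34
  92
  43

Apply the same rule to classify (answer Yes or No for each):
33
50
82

Yes, No, No

A rule that fits every label: multiple of 11 — true of each 'Yes' example, false of each 'No' one.
Yes: 33, since 33 = 11·3.
No: 50, since 50 = 11·4 + 6.
No: 82, since 82 = 11·7 + 5.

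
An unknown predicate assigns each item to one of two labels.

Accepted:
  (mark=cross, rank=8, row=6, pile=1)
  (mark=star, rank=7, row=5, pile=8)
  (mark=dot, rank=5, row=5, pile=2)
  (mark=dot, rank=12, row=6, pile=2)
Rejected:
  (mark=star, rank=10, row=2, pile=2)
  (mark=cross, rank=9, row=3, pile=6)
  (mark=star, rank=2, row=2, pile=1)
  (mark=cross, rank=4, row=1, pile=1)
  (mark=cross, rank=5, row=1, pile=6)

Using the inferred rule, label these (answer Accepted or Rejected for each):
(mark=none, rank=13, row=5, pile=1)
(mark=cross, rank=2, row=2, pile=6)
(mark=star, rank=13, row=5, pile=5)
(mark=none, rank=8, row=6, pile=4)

All 'Accepted' examples share one property — row ≥ 5 — and every 'Rejected' example lacks it.
(mark=none, rank=13, row=5, pile=1) → row = 5 → Accepted.
(mark=cross, rank=2, row=2, pile=6) → row = 2 → Rejected.
(mark=star, rank=13, row=5, pile=5) → row = 5 → Accepted.
(mark=none, rank=8, row=6, pile=4) → row = 6 → Accepted.

Accepted, Rejected, Accepted, Accepted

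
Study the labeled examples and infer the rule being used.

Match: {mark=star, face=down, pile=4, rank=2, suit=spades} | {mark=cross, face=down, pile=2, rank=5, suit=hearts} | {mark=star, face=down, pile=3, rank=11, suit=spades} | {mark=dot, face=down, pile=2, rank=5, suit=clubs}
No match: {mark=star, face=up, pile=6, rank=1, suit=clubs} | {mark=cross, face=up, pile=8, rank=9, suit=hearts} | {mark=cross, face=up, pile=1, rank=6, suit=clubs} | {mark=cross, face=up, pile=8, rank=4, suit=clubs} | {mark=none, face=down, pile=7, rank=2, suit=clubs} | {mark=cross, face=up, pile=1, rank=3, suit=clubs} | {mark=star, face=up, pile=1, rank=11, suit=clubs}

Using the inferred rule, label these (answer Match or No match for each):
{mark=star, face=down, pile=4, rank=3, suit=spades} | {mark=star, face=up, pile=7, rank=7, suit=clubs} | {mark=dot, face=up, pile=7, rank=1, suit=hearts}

'Match' ⟺ face is down AND pile ≤ 4.
{mark=star, face=down, pile=4, rank=3, suit=spades}: Match (face is down, pile = 4). {mark=star, face=up, pile=7, rank=7, suit=clubs}: No match (face is up, pile = 7). {mark=dot, face=up, pile=7, rank=1, suit=hearts}: No match (face is up, pile = 7).

Match, No match, No match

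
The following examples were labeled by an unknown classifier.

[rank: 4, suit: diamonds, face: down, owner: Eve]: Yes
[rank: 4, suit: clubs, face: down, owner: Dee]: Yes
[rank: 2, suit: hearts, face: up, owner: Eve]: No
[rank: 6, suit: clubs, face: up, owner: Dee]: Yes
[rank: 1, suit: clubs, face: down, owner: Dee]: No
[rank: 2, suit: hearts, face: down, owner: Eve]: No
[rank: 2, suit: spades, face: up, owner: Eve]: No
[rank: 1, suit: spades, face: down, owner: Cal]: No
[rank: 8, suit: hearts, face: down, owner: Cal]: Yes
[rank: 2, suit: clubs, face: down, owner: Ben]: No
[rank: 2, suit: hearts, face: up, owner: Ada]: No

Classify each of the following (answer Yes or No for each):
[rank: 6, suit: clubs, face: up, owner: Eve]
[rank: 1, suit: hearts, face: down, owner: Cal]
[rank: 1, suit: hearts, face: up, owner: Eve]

The common property of the 'Yes' items is: rank ≥ 4. No 'No' item has it.
[rank: 6, suit: clubs, face: up, owner: Eve] → rank = 6 → Yes.
[rank: 1, suit: hearts, face: down, owner: Cal] → rank = 1 → No.
[rank: 1, suit: hearts, face: up, owner: Eve] → rank = 1 → No.

Yes, No, No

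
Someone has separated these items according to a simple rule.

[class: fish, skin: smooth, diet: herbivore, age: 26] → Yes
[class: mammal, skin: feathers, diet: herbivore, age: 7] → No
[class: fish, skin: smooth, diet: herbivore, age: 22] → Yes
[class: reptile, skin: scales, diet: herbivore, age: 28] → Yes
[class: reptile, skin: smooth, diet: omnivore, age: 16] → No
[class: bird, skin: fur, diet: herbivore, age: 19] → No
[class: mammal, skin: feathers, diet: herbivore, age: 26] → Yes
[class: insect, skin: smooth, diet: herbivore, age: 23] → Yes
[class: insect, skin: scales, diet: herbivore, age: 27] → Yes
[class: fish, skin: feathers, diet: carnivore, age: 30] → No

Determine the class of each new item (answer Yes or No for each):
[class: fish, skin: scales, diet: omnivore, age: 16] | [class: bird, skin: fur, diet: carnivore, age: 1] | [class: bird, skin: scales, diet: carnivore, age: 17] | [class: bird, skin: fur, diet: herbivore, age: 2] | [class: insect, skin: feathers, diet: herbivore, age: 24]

No, No, No, No, Yes

All 'Yes' examples share one property — diet is herbivore AND age ≥ 22 — and every 'No' example lacks it.
[class: fish, skin: scales, diet: omnivore, age: 16]: diet is omnivore, age = 16 — does not pass, so No. [class: bird, skin: fur, diet: carnivore, age: 1]: diet is carnivore, age = 1 — does not pass, so No. [class: bird, skin: scales, diet: carnivore, age: 17]: diet is carnivore, age = 17 — does not pass, so No. [class: bird, skin: fur, diet: herbivore, age: 2]: diet is herbivore, age = 2 — does not pass, so No. [class: insect, skin: feathers, diet: herbivore, age: 24]: diet is herbivore, age = 24 — matches, so Yes.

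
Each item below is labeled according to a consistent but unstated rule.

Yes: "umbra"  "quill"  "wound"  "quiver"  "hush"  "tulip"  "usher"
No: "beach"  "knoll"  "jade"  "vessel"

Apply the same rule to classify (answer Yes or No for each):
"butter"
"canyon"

One predicate separates the groups cleanly: contains 'u'.
"butter": has 'u' — meets the rule, so Yes.
"canyon": no 'u' — doesn't match, so No.

Yes, No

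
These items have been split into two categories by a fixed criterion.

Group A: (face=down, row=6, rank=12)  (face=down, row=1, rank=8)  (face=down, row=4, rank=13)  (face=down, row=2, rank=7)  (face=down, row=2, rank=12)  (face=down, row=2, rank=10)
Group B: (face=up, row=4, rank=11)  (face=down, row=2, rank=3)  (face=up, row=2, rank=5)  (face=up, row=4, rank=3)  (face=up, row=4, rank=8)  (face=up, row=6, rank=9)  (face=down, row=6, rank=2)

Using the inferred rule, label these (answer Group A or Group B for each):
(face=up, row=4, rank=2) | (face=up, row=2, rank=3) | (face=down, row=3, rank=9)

Group B, Group B, Group A

A rule that fits every label: face is down AND rank ≥ 5 — true of each 'Group A' example, false of each 'Group B' one.
(face=up, row=4, rank=2): Group B (face is up, rank = 2). (face=up, row=2, rank=3): Group B (face is up, rank = 3). (face=down, row=3, rank=9): Group A (face is down, rank = 9).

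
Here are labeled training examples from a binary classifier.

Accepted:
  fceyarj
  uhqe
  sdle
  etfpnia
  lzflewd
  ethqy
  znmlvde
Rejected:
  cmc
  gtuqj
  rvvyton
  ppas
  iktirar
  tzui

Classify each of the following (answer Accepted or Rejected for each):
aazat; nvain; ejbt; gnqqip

The distinguishing property — contains 'e' — holds for all the 'Accepted' cases and none of the 'Rejected' cases.
aazat: no 'e' — does not satisfy this, so Rejected. nvain: no 'e' — does not satisfy this, so Rejected. ejbt: has 'e' — checks out, so Accepted. gnqqip: no 'e' — does not satisfy this, so Rejected.

Rejected, Rejected, Accepted, Rejected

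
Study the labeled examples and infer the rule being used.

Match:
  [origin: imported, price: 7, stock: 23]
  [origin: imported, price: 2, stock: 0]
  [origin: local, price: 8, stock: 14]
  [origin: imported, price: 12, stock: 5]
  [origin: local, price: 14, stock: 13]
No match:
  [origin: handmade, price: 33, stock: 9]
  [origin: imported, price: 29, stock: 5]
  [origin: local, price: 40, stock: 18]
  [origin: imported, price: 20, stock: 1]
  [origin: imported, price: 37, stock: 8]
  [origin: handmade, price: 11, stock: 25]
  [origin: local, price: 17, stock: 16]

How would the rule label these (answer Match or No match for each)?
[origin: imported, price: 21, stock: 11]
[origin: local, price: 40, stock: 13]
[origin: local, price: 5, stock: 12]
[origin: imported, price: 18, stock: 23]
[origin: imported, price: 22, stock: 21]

The distinguishing property — price ≤ 14 AND stock ≤ 23 — holds for all the 'Match' cases and none of the 'No match' cases.
[origin: imported, price: 21, stock: 11]: price = 21, stock = 11, fails the rule → No match. [origin: local, price: 40, stock: 13]: price = 40, stock = 13, fails the rule → No match. [origin: local, price: 5, stock: 12]: price = 5, stock = 12, passes → Match. [origin: imported, price: 18, stock: 23]: price = 18, stock = 23, fails the rule → No match. [origin: imported, price: 22, stock: 21]: price = 22, stock = 21, fails the rule → No match.

No match, No match, Match, No match, No match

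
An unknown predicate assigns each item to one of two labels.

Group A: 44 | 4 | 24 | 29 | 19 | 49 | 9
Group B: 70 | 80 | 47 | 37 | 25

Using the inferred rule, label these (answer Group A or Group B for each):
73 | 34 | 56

Group B, Group A, Group B

The common property of the 'Group A' items is: ≡ 4 (mod 5). No 'Group B' item has it.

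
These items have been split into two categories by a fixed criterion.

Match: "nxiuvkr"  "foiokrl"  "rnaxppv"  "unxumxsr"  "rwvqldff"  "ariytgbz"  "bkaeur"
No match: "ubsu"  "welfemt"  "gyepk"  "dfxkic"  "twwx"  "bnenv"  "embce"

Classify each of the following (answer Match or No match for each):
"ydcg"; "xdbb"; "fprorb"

One predicate separates the groups cleanly: contains 'r'.
"ydcg": No match (no 'r').
"xdbb": No match (no 'r').
"fprorb": Match (has 'r').

No match, No match, Match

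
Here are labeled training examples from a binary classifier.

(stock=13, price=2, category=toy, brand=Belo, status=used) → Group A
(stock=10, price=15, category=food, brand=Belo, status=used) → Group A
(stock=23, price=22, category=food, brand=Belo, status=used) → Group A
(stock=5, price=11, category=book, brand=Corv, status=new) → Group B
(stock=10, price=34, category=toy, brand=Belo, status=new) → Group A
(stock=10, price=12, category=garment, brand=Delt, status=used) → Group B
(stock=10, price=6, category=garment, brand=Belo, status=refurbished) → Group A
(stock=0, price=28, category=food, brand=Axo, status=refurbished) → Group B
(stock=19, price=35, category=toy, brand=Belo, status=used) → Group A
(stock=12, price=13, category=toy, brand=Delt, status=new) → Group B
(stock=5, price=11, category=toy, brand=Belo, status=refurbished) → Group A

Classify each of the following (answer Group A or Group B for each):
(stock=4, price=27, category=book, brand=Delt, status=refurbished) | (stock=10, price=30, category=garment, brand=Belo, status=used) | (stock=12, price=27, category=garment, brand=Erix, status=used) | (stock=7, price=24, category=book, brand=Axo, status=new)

Group B, Group A, Group B, Group B

'Group A' ⟺ brand is Belo.
(stock=4, price=27, category=book, brand=Delt, status=refurbished): brand is Delt — doesn't qualify, so Group B. (stock=10, price=30, category=garment, brand=Belo, status=used): brand is Belo — passes, so Group A. (stock=12, price=27, category=garment, brand=Erix, status=used): brand is Erix — doesn't qualify, so Group B. (stock=7, price=24, category=book, brand=Axo, status=new): brand is Axo — doesn't qualify, so Group B.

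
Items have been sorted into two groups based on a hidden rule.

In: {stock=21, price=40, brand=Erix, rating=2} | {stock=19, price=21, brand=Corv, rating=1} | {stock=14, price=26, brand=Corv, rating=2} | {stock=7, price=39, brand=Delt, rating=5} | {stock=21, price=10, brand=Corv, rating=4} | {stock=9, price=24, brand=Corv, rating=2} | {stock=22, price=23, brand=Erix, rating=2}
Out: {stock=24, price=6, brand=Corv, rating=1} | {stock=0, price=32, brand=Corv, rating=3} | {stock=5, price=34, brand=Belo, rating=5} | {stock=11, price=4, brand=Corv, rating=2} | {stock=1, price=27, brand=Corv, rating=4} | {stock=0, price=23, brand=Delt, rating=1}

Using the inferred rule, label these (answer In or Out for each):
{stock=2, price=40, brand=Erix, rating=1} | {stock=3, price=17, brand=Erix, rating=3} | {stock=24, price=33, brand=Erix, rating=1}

Out, Out, In

'In' ⟺ stock ≥ 7 AND price ≥ 10.
Out: {stock=2, price=40, brand=Erix, rating=1}, since stock = 2, price = 40. Out: {stock=3, price=17, brand=Erix, rating=3}, since stock = 3, price = 17. In: {stock=24, price=33, brand=Erix, rating=1}, since stock = 24, price = 33.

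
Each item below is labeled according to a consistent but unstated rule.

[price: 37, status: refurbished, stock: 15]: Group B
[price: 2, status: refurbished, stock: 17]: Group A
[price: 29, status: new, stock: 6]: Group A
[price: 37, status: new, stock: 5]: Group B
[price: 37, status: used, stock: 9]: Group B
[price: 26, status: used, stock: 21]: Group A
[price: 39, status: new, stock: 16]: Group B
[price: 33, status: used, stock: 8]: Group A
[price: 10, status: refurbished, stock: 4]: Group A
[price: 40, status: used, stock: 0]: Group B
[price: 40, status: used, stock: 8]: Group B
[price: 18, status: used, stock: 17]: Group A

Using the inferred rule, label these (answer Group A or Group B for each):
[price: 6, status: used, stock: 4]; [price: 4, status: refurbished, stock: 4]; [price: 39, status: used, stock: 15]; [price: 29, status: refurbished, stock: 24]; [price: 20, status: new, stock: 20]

The classifier is using: price ≤ 33.
[price: 6, status: used, stock: 4]: Group A (price = 6). [price: 4, status: refurbished, stock: 4]: Group A (price = 4). [price: 39, status: used, stock: 15]: Group B (price = 39). [price: 29, status: refurbished, stock: 24]: Group A (price = 29). [price: 20, status: new, stock: 20]: Group A (price = 20).

Group A, Group A, Group B, Group A, Group A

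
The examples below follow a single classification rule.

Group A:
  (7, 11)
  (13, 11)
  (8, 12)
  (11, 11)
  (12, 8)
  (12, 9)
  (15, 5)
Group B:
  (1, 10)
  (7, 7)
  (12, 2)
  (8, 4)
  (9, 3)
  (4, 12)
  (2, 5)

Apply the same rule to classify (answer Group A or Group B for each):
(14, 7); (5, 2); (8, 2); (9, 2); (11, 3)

A rule that fits every label: sum ≥ 18 — true of each 'Group A' example, false of each 'Group B' one.
(14, 7) → 14+7 = 21 → Group A. (5, 2) → 5+2 = 7 → Group B. (8, 2) → 8+2 = 10 → Group B. (9, 2) → 9+2 = 11 → Group B. (11, 3) → 11+3 = 14 → Group B.

Group A, Group B, Group B, Group B, Group B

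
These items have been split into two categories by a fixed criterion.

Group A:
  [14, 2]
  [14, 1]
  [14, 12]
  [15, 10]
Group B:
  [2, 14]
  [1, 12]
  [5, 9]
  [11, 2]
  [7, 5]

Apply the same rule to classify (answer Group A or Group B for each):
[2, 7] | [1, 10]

Group B, Group B

The common property of the 'Group A' items is: first ≥ 12. No 'Group B' item has it.
[2, 7] — first 2, hence Group B. [1, 10] — first 1, hence Group B.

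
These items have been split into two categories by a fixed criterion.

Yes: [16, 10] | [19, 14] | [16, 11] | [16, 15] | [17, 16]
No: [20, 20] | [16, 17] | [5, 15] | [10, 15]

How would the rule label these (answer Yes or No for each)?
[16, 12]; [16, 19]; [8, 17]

Yes, No, No

Checking candidate rules against both groups, what survives is: first > second.
[16, 12]: 16 > 12 — matches, so Yes.
[16, 19]: 16 < 19 — doesn't qualify, so No.
[8, 17]: 8 < 17 — doesn't qualify, so No.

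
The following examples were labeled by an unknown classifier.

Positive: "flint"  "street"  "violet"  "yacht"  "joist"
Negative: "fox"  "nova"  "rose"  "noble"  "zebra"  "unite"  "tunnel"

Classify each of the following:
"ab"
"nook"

Every 'Positive' example satisfies: ends with 't'. None of the 'Negative' examples do.

Negative, Negative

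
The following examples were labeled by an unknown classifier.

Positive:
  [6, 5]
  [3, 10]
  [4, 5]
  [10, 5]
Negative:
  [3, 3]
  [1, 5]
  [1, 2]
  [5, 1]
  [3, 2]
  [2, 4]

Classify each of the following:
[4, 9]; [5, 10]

Positive, Positive

The rule appears to be: sum ≥ 9.
[4, 9]: Positive (4+9 = 13). [5, 10]: Positive (5+10 = 15).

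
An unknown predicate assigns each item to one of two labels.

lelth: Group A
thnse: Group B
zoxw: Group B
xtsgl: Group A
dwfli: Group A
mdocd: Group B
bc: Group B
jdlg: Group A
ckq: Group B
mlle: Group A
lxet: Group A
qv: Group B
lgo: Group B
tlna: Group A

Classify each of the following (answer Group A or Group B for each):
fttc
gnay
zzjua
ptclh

The classifier is using: length ≥ 4 AND contains 'l'.
fttc: length 4, no 'l' — fails the rule, so Group B. gnay: length 4, no 'l' — fails the rule, so Group B. zzjua: length 5, no 'l' — fails the rule, so Group B. ptclh: length 5, has 'l' — passes, so Group A.

Group B, Group B, Group B, Group A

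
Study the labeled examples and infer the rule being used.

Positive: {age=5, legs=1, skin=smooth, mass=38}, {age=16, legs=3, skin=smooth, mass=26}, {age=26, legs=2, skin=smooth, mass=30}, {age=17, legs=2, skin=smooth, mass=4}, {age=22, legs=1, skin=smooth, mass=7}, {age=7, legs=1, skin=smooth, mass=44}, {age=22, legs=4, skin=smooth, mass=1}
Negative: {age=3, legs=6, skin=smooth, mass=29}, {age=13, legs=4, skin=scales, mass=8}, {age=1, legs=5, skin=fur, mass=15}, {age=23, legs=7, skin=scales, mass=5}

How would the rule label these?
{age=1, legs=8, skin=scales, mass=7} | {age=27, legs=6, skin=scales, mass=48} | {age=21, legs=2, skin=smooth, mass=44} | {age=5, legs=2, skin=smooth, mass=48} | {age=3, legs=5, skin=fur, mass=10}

Negative, Negative, Positive, Positive, Negative

The common property of the 'Positive' items is: skin is smooth AND age ≥ 5. No 'Negative' item has it.
{age=1, legs=8, skin=scales, mass=7}: skin is scales, age = 1 — fails this test, so Negative. {age=27, legs=6, skin=scales, mass=48}: skin is scales, age = 27 — fails this test, so Negative. {age=21, legs=2, skin=smooth, mass=44}: skin is smooth, age = 21 — meets the rule, so Positive. {age=5, legs=2, skin=smooth, mass=48}: skin is smooth, age = 5 — meets the rule, so Positive. {age=3, legs=5, skin=fur, mass=10}: skin is fur, age = 3 — fails this test, so Negative.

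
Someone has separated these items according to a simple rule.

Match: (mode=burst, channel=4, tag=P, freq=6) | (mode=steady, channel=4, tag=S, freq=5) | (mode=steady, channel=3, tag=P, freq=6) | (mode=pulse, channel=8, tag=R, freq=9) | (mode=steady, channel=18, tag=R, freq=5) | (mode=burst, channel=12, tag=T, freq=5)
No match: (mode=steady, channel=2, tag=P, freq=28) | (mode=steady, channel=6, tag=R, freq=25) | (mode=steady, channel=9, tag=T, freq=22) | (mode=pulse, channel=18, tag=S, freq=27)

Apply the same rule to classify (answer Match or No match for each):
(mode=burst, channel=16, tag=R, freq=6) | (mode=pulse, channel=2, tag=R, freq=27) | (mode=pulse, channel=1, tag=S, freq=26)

Match, No match, No match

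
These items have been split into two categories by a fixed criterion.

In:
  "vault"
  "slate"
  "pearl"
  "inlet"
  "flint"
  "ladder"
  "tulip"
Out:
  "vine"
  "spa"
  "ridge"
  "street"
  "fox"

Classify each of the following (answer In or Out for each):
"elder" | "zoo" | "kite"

In, Out, Out

The simplest hypothesis consistent with all the labels is: contains 'l'.
In: "elder", since has 'l'. Out: "zoo", since no 'l'. Out: "kite", since no 'l'.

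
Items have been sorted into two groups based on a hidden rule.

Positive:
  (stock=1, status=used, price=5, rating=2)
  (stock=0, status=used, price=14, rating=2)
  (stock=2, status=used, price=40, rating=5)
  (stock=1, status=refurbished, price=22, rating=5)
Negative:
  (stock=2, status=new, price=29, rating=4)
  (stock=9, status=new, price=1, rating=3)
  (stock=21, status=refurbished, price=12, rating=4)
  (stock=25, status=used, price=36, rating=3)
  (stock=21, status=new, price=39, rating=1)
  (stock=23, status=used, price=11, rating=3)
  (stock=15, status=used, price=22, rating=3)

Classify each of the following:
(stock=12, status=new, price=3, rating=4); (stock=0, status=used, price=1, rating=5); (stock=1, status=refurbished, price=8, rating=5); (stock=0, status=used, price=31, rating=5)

'Positive' ⟺ price = 40 OR stock ≤ 1.
(stock=12, status=new, price=3, rating=4) — price = 3, stock = 12, hence Negative.
(stock=0, status=used, price=1, rating=5) — price = 1, stock = 0, hence Positive.
(stock=1, status=refurbished, price=8, rating=5) — price = 8, stock = 1, hence Positive.
(stock=0, status=used, price=31, rating=5) — price = 31, stock = 0, hence Positive.

Negative, Positive, Positive, Positive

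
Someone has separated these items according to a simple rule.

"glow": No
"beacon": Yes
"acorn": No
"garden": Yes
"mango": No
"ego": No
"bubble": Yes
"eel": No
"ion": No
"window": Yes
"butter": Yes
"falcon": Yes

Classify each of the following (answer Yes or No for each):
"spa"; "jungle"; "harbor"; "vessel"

No, Yes, Yes, Yes

The simplest hypothesis consistent with all the labels is: length 6.
"spa" — length 3, hence No. "jungle" — length 6, hence Yes. "harbor" — length 6, hence Yes. "vessel" — length 6, hence Yes.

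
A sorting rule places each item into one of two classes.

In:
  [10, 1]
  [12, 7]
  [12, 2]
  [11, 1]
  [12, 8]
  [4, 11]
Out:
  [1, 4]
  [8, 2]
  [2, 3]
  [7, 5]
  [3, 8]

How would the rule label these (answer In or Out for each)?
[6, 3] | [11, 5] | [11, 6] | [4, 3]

The classifier is using: max ≥ 10.

Out, In, In, Out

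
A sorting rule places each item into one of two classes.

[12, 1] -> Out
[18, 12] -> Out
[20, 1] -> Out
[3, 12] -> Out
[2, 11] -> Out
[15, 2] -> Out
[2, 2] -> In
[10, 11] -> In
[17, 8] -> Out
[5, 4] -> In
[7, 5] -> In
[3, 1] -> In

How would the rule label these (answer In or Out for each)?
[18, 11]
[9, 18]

Out, Out

'In' ⟺ |first − second| ≤ 2.
[18, 11]: Out (|18−11| = 7).
[9, 18]: Out (|9−18| = 9).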